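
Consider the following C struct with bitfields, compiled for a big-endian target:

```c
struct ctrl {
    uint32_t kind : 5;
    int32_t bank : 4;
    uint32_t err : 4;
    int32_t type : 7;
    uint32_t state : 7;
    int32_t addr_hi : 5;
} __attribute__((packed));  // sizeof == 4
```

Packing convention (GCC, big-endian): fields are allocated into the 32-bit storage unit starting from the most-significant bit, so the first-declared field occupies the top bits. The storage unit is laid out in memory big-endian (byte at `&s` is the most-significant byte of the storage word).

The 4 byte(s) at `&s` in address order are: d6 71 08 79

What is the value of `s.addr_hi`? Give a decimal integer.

[0]=0xd6 [1]=0x71 [2]=0x08 [3]=0x79 (big-endian) → word 0xd6710879
kind:5 @ bit 27 → (0xd6710879>>27)&0x1f = 0x1a
bank:4 @ bit 23 → (0xd6710879>>23)&0xf = 0xc
err:4 @ bit 19 → (0xd6710879>>19)&0xf = 0xe
type:7 @ bit 12 → (0xd6710879>>12)&0x7f = 0x10
state:7 @ bit 5 → (0xd6710879>>5)&0x7f = 0x43
addr_hi:5 @ bit 0 → (0xd6710879>>0)&0x1f = 0x19  ←
addr_hi signed 5b, MSB=1: 25 - 32 = -7

-7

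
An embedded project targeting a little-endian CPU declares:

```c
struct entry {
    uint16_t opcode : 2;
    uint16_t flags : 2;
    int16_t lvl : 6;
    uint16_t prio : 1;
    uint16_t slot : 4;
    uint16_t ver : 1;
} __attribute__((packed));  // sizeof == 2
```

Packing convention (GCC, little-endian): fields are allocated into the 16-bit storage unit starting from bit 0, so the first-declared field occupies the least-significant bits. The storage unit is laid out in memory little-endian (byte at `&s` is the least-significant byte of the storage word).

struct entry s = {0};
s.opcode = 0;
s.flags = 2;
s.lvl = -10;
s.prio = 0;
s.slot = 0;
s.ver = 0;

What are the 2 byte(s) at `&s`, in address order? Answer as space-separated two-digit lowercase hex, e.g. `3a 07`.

68 03

opcode:2 = 0 → 0x0 << 0 → word 0x0000
flags:2 = 2 → 0x2 << 2 → word 0x0008
lvl:6 = -10 → 0x36 << 4 → word 0x0368
prio:1 = 0 → 0x0 << 10 → word 0x0368
slot:4 = 0 → 0x0 << 11 → word 0x0368
ver:1 = 0 → 0x0 << 15 → word 0x0368
word = 0x0368 → little-endian bytes:
  [0]=0x68  [1]=0x03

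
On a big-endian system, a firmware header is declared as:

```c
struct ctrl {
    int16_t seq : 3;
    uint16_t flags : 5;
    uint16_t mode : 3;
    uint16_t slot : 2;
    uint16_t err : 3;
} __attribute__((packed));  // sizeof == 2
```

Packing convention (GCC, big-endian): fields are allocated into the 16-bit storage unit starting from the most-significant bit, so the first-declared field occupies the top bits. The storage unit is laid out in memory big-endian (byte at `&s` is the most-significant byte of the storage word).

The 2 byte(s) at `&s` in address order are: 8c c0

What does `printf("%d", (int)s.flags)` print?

[0]=0x8c [1]=0xc0 (big-endian) → word 0x8cc0
seq [13+:3] = (word>>13) & 0x7 = 4
flags [8+:5] = (word>>8) & 0x1f = 12  ←
mode [5+:3] = (word>>5) & 0x7 = 6
slot [3+:2] = (word>>3) & 0x3 = 0
err [0+:3] = (word>>0) & 0x7 = 0

12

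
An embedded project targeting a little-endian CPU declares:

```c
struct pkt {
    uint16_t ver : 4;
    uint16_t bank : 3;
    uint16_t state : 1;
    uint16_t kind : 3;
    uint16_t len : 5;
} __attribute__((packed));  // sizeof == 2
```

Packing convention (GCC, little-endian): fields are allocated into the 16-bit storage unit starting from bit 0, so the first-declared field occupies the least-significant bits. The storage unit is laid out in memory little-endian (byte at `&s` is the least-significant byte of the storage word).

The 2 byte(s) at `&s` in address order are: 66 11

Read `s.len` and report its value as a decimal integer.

[0]=0x66 [1]=0x11 (little-endian) → word 0x1166
ver [0+:4] = (word>>0) & 0xf = 6
bank [4+:3] = (word>>4) & 0x7 = 6
state [7+:1] = (word>>7) & 0x1 = 0
kind [8+:3] = (word>>8) & 0x7 = 1
len [11+:5] = (word>>11) & 0x1f = 2  ←

2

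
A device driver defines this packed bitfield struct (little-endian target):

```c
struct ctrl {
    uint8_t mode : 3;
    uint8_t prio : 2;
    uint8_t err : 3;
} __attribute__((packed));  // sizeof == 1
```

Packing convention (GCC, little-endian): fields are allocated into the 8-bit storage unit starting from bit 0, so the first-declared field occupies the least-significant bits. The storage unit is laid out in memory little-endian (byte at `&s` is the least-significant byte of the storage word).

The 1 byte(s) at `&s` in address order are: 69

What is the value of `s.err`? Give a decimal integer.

3

[0]=0x69 (little-endian) → word 0x69
mode:3 @ bit 0 → (0x69>>0)&0x7 = 0x1
prio:2 @ bit 3 → (0x69>>3)&0x3 = 0x1
err:3 @ bit 5 → (0x69>>5)&0x7 = 0x3  ←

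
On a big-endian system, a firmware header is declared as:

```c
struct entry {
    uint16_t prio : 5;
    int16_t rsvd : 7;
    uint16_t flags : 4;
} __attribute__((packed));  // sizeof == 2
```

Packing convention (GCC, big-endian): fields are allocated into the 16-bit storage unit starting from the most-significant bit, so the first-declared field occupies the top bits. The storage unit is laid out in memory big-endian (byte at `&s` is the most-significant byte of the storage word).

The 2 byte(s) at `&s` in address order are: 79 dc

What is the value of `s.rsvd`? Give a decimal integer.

29

[0]=0x79 [1]=0xdc (big-endian) → word 0x79dc
prio [11+:5] = (word>>11) & 0x1f = 15
rsvd [4+:7] = (word>>4) & 0x7f = 29  ←
flags [0+:4] = (word>>0) & 0xf = 12
rsvd signed 7b, MSB=0: value = 29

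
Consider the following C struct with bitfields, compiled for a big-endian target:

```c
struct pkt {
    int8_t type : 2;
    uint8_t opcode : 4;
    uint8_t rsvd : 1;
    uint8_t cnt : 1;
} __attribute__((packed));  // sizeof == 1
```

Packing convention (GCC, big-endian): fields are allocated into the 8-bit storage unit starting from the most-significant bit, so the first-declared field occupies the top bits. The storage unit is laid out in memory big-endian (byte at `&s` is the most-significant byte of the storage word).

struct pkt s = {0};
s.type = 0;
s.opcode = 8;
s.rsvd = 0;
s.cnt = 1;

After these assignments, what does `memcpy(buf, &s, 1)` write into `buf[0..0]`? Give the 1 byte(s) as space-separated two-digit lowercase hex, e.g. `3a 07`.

21

type (2b) val=0 bits=0x0 at bit 6: 0x00
opcode (4b) val=8 bits=0x8 at bit 2: 0x20
rsvd (1b) val=0 bits=0x0 at bit 1: 0x20
cnt (1b) val=1 bits=0x1 at bit 0: 0x21
word = 0x21 → big-endian bytes:
  [0]=0x21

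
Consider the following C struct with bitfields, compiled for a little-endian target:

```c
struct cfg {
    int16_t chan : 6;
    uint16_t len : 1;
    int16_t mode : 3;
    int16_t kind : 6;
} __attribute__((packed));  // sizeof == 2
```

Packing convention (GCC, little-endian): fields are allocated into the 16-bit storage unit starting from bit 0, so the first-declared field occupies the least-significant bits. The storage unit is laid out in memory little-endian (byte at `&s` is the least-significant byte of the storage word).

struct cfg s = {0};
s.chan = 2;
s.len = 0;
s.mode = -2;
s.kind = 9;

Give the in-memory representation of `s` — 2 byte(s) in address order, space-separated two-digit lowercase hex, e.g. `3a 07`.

chan (6b) val=2 bits=0x2 at bit 0: 0x0002
len (1b) val=0 bits=0x0 at bit 6: 0x0002
mode (3b) val=-2 bits=0x6 at bit 7: 0x0302
kind (6b) val=9 bits=0x9 at bit 10: 0x2702
word = 0x2702 → little-endian bytes:
  [0]=0x02  [1]=0x27

02 27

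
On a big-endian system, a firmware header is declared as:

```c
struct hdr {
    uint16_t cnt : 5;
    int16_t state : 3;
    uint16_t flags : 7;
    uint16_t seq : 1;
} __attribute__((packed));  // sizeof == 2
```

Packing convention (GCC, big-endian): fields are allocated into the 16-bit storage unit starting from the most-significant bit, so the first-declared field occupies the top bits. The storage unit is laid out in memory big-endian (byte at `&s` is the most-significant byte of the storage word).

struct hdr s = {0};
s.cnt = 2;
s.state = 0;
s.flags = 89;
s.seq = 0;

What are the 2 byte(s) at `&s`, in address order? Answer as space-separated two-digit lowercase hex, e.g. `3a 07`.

10 b2

cnt (5b) val=2 bits=0x2 at bit 11: 0x1000
state (3b) val=0 bits=0x0 at bit 8: 0x1000
flags (7b) val=89 bits=0x59 at bit 1: 0x10b2
seq (1b) val=0 bits=0x0 at bit 0: 0x10b2
word = 0x10b2 → big-endian bytes:
  [0]=0x10  [1]=0xb2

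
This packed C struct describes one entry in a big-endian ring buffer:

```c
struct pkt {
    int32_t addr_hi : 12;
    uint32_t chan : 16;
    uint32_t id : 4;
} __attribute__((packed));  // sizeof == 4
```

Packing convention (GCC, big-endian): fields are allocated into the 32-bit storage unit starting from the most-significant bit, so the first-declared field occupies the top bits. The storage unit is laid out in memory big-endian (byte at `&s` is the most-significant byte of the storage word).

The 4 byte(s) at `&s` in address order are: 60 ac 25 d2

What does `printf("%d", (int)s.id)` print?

2

[0]=0x60 [1]=0xac [2]=0x25 [3]=0xd2 (big-endian) → word 0x60ac25d2
addr_hi [20+:12] = (word>>20) & 0xfff = 1546
chan [4+:16] = (word>>4) & 0xffff = 49757
id [0+:4] = (word>>0) & 0xf = 2  ←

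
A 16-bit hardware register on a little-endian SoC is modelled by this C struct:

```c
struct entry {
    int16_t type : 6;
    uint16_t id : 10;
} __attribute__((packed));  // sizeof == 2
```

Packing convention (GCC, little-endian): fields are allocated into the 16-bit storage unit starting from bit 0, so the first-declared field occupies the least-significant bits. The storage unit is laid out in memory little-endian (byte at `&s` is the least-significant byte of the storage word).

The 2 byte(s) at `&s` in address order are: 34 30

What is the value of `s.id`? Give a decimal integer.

[0]=0x34 [1]=0x30 (little-endian) → word 0x3034
type:6 @ bit 0 → (0x3034>>0)&0x3f = 0x34
id:10 @ bit 6 → (0x3034>>6)&0x3ff = 0xc0  ←

192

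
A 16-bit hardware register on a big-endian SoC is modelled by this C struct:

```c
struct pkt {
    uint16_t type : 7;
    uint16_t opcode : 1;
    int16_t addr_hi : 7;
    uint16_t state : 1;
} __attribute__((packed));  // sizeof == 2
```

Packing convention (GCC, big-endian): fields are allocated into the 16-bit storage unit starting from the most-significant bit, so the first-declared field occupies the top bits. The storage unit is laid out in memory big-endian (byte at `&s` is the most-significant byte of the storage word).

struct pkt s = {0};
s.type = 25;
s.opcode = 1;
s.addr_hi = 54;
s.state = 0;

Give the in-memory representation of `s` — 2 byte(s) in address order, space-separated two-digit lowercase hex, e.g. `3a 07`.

type (7b) val=25 bits=0x19 at bit 9: 0x3200
opcode (1b) val=1 bits=0x1 at bit 8: 0x3300
addr_hi (7b) val=54 bits=0x36 at bit 1: 0x336c
state (1b) val=0 bits=0x0 at bit 0: 0x336c
word = 0x336c → big-endian bytes:
  [0]=0x33  [1]=0x6c

33 6c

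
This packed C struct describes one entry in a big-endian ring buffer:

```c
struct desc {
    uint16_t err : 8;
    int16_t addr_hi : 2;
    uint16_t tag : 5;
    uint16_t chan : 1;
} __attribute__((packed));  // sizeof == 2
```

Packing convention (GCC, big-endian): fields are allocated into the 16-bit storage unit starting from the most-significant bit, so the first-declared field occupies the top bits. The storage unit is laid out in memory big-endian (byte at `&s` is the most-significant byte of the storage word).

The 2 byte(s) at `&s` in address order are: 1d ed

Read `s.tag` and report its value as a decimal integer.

[0]=0x1d [1]=0xed (big-endian) → word 0x1ded
err [8+:8] = (word>>8) & 0xff = 29
addr_hi [6+:2] = (word>>6) & 0x3 = 3
tag [1+:5] = (word>>1) & 0x1f = 22  ←
chan [0+:1] = (word>>0) & 0x1 = 1

22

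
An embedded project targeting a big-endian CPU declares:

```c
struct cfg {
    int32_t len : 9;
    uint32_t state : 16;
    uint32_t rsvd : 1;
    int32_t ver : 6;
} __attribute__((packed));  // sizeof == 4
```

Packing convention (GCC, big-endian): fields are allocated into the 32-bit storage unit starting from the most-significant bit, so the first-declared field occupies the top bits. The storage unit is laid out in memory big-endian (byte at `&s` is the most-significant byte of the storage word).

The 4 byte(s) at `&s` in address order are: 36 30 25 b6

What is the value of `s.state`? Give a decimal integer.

24651

[0]=0x36 [1]=0x30 [2]=0x25 [3]=0xb6 (big-endian) → word 0x363025b6
len:9 @ bit 23 → (0x363025b6>>23)&0x1ff = 0x6c
state:16 @ bit 7 → (0x363025b6>>7)&0xffff = 0x604b  ←
rsvd:1 @ bit 6 → (0x363025b6>>6)&0x1 = 0x0
ver:6 @ bit 0 → (0x363025b6>>0)&0x3f = 0x36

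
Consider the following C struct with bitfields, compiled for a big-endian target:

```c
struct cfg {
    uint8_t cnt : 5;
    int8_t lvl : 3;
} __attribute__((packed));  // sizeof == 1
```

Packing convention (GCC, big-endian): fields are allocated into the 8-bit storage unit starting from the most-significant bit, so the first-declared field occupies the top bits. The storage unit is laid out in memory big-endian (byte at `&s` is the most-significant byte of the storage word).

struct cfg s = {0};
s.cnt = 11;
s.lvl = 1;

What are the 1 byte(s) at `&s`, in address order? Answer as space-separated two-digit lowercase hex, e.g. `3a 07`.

59

cnt (5b) val=11 bits=0xb at bit 3: 0x58
lvl (3b) val=1 bits=0x1 at bit 0: 0x59
word = 0x59 → big-endian bytes:
  [0]=0x59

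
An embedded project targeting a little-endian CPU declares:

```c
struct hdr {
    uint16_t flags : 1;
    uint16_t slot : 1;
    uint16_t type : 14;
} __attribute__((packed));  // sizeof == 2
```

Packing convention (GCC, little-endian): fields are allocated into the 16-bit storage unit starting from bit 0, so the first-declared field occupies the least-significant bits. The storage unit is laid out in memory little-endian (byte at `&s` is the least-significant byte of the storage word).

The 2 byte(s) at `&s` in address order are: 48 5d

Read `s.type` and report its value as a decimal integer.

[0]=0x48 [1]=0x5d (little-endian) → word 0x5d48
flags [0+:1] = (word>>0) & 0x1 = 0
slot [1+:1] = (word>>1) & 0x1 = 0
type [2+:14] = (word>>2) & 0x3fff = 5970  ←

5970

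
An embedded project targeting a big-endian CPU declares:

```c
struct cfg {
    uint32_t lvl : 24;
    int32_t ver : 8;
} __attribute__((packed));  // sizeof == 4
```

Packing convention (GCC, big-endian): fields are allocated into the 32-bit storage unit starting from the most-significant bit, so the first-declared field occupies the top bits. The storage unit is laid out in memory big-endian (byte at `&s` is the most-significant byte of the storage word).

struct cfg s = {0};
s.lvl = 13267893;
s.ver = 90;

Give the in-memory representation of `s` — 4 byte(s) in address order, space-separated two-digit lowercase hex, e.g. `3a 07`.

ca 73 b5 5a

lvl (24b) val=13267893 bits=0xca73b5 at bit 8: 0xca73b500
ver (8b) val=90 bits=0x5a at bit 0: 0xca73b55a
word = 0xca73b55a → big-endian bytes:
  [0]=0xca  [1]=0x73  [2]=0xb5  [3]=0x5a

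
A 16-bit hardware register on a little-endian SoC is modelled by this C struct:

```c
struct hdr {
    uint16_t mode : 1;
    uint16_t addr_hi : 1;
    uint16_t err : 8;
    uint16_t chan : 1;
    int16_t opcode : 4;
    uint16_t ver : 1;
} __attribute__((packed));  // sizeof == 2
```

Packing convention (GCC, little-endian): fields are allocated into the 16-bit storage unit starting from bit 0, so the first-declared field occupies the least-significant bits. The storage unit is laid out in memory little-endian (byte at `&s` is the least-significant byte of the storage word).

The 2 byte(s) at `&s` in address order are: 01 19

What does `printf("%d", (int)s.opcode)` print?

3

[0]=0x01 [1]=0x19 (little-endian) → word 0x1901
mode:1 @ bit 0 → (0x1901>>0)&0x1 = 0x1
addr_hi:1 @ bit 1 → (0x1901>>1)&0x1 = 0x0
err:8 @ bit 2 → (0x1901>>2)&0xff = 0x40
chan:1 @ bit 10 → (0x1901>>10)&0x1 = 0x0
opcode:4 @ bit 11 → (0x1901>>11)&0xf = 0x3  ←
ver:1 @ bit 15 → (0x1901>>15)&0x1 = 0x0
opcode signed 4b, MSB=0: value = 3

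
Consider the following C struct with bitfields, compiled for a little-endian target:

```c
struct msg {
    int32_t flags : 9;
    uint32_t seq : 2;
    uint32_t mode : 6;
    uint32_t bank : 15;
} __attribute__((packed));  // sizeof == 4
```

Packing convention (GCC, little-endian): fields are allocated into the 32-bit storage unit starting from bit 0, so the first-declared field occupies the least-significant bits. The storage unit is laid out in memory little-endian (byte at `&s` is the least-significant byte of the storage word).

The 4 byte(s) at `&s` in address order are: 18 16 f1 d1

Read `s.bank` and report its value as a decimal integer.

[0]=0x18 [1]=0x16 [2]=0xf1 [3]=0xd1 (little-endian) → word 0xd1f11618
flags:9 @ bit 0 → (0xd1f11618>>0)&0x1ff = 0x18
seq:2 @ bit 9 → (0xd1f11618>>9)&0x3 = 0x3
mode:6 @ bit 11 → (0xd1f11618>>11)&0x3f = 0x22
bank:15 @ bit 17 → (0xd1f11618>>17)&0x7fff = 0x68f8  ←

26872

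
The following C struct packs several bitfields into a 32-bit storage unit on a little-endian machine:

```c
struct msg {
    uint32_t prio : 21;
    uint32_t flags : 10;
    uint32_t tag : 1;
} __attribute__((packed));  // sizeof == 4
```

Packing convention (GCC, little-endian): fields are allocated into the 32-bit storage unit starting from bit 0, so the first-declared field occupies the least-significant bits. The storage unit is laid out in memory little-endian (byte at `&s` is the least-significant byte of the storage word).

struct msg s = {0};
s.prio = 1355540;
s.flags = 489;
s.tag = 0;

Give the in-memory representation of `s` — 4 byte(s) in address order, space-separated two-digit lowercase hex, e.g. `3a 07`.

14 af 34 3d

[0+:21] prio=1355540 & 0x1fffff = 0x14af14; word=0x0014af14
[21+:10] flags=489 & 0x3ff = 0x1e9; word=0x3d34af14
[31+:1] tag=0 & 0x1 = 0x0; word=0x3d34af14
word = 0x3d34af14 → little-endian bytes:
  [0]=0x14  [1]=0xaf  [2]=0x34  [3]=0x3d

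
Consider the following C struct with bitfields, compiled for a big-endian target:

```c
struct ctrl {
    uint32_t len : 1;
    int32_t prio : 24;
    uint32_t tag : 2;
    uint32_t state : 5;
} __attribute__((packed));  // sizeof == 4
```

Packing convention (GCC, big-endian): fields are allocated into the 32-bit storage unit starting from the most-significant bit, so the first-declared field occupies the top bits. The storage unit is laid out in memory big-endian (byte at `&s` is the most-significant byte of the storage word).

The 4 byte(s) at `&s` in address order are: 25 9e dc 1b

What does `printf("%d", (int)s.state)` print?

27

[0]=0x25 [1]=0x9e [2]=0xdc [3]=0x1b (big-endian) → word 0x259edc1b
len:1 @ bit 31 → (0x259edc1b>>31)&0x1 = 0x0
prio:24 @ bit 7 → (0x259edc1b>>7)&0xffffff = 0x4b3db8
tag:2 @ bit 5 → (0x259edc1b>>5)&0x3 = 0x0
state:5 @ bit 0 → (0x259edc1b>>0)&0x1f = 0x1b  ←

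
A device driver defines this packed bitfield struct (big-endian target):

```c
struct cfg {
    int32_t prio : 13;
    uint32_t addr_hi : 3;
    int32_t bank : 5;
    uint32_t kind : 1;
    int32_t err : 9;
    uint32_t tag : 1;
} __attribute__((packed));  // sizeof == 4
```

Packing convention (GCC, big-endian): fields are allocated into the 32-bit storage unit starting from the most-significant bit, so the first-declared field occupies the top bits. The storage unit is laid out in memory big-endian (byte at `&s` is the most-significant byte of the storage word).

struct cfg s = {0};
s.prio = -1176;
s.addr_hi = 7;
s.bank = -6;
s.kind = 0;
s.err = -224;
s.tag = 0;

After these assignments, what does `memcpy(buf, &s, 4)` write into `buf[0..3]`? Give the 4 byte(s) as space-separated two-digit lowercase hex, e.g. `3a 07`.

prio:13 = -1176 → 0x1b68 << 19 → word 0xdb400000
addr_hi:3 = 7 → 0x7 << 16 → word 0xdb470000
bank:5 = -6 → 0x1a << 11 → word 0xdb47d000
kind:1 = 0 → 0x0 << 10 → word 0xdb47d000
err:9 = -224 → 0x120 << 1 → word 0xdb47d240
tag:1 = 0 → 0x0 << 0 → word 0xdb47d240
word = 0xdb47d240 → big-endian bytes:
  [0]=0xdb  [1]=0x47  [2]=0xd2  [3]=0x40

db 47 d2 40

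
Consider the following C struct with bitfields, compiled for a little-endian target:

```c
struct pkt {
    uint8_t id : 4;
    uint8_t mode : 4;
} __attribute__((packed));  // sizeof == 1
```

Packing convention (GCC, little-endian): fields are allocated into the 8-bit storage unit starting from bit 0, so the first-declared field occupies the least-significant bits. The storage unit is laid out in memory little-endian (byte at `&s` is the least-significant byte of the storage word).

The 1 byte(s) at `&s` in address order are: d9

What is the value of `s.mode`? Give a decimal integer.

13

[0]=0xd9 (little-endian) → word 0xd9
id:4 @ bit 0 → (0xd9>>0)&0xf = 0x9
mode:4 @ bit 4 → (0xd9>>4)&0xf = 0xd  ←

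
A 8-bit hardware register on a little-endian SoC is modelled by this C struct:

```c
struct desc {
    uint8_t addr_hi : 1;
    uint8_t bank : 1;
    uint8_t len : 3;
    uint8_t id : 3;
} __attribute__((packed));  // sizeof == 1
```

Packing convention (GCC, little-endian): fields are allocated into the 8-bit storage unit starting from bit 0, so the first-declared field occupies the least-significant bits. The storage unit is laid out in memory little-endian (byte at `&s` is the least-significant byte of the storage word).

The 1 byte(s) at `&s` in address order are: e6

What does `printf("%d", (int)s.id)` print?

7

[0]=0xe6 (little-endian) → word 0xe6
addr_hi:1 @ bit 0 → (0xe6>>0)&0x1 = 0x0
bank:1 @ bit 1 → (0xe6>>1)&0x1 = 0x1
len:3 @ bit 2 → (0xe6>>2)&0x7 = 0x1
id:3 @ bit 5 → (0xe6>>5)&0x7 = 0x7  ←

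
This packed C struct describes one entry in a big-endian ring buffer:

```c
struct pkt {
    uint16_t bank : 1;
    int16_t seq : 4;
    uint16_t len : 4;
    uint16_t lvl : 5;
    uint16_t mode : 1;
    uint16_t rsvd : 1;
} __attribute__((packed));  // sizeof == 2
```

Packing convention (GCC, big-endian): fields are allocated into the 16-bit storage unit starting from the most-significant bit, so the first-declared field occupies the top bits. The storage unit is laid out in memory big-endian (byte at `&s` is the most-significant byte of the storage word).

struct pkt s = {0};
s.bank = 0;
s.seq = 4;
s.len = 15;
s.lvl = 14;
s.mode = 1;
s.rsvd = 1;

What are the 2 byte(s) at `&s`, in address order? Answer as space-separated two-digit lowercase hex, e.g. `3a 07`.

27 bb

bank (1b) val=0 bits=0x0 at bit 15: 0x0000
seq (4b) val=4 bits=0x4 at bit 11: 0x2000
len (4b) val=15 bits=0xf at bit 7: 0x2780
lvl (5b) val=14 bits=0xe at bit 2: 0x27b8
mode (1b) val=1 bits=0x1 at bit 1: 0x27ba
rsvd (1b) val=1 bits=0x1 at bit 0: 0x27bb
word = 0x27bb → big-endian bytes:
  [0]=0x27  [1]=0xbb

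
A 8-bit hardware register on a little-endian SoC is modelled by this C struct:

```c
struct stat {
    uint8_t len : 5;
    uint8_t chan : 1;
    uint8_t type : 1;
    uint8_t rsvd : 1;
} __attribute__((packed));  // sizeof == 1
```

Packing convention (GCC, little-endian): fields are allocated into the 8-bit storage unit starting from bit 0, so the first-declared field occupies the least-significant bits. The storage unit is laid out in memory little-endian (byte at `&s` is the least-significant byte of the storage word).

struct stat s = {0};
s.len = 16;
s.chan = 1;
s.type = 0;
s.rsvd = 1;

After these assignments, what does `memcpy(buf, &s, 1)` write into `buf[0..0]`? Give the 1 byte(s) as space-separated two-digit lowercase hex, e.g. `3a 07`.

b0

[0+:5] len=16 & 0x1f = 0x10; word=0x10
[5+:1] chan=1 & 0x1 = 0x1; word=0x30
[6+:1] type=0 & 0x1 = 0x0; word=0x30
[7+:1] rsvd=1 & 0x1 = 0x1; word=0xb0
word = 0xb0 → little-endian bytes:
  [0]=0xb0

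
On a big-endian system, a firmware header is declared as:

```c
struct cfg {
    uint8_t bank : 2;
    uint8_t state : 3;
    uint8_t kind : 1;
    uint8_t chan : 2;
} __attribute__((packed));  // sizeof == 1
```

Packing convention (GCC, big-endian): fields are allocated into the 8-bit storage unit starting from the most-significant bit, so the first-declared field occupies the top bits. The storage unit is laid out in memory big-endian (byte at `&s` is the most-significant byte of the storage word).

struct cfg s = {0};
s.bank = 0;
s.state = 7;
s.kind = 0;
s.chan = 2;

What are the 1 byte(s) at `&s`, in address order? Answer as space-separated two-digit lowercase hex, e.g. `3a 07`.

3a

[6+:2] bank=0 & 0x3 = 0x0; word=0x00
[3+:3] state=7 & 0x7 = 0x7; word=0x38
[2+:1] kind=0 & 0x1 = 0x0; word=0x38
[0+:2] chan=2 & 0x3 = 0x2; word=0x3a
word = 0x3a → big-endian bytes:
  [0]=0x3a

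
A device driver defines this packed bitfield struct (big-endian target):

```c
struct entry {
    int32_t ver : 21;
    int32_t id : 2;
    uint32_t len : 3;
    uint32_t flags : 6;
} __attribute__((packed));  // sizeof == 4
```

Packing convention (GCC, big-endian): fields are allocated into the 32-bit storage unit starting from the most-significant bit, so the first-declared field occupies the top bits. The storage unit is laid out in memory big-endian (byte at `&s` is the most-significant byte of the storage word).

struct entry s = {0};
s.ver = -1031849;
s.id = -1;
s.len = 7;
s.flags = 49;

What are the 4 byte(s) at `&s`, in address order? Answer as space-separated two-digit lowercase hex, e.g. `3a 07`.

[11+:21] ver=-1031849 & 0x1fffff = 0x104157; word=0x820ab800
[9+:2] id=-1 & 0x3 = 0x3; word=0x820abe00
[6+:3] len=7 & 0x7 = 0x7; word=0x820abfc0
[0+:6] flags=49 & 0x3f = 0x31; word=0x820abff1
word = 0x820abff1 → big-endian bytes:
  [0]=0x82  [1]=0x0a  [2]=0xbf  [3]=0xf1

82 0a bf f1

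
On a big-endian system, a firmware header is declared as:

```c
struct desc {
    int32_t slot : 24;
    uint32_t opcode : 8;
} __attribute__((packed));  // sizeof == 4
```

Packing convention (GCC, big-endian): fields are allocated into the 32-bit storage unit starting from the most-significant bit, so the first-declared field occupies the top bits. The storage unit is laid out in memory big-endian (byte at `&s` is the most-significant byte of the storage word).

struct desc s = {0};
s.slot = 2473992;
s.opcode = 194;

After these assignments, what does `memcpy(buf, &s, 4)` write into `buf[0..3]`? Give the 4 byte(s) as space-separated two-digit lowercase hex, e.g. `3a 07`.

slot:24 = 2473992 → 0x25c008 << 8 → word 0x25c00800
opcode:8 = 194 → 0xc2 << 0 → word 0x25c008c2
word = 0x25c008c2 → big-endian bytes:
  [0]=0x25  [1]=0xc0  [2]=0x08  [3]=0xc2

25 c0 08 c2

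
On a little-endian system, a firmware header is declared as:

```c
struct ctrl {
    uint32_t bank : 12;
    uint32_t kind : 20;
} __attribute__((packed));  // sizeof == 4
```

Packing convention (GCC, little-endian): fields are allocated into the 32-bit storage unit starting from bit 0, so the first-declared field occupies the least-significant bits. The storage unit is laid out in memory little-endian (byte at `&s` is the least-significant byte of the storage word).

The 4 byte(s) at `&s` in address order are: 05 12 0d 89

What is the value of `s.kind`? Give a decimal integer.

561361

[0]=0x05 [1]=0x12 [2]=0x0d [3]=0x89 (little-endian) → word 0x890d1205
bank [0+:12] = (word>>0) & 0xfff = 517
kind [12+:20] = (word>>12) & 0xfffff = 561361  ←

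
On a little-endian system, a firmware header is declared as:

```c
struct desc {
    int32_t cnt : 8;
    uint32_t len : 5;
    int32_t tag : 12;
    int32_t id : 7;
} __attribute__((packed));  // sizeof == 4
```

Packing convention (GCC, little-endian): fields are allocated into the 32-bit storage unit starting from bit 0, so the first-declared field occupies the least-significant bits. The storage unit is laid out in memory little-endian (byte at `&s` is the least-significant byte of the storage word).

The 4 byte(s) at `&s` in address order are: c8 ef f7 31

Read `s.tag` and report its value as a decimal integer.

-65

[0]=0xc8 [1]=0xef [2]=0xf7 [3]=0x31 (little-endian) → word 0x31f7efc8
cnt [0+:8] = (word>>0) & 0xff = 200
len [8+:5] = (word>>8) & 0x1f = 15
tag [13+:12] = (word>>13) & 0xfff = 4031  ←
id [25+:7] = (word>>25) & 0x7f = 24
tag signed 12b, MSB=1: 4031 - 4096 = -65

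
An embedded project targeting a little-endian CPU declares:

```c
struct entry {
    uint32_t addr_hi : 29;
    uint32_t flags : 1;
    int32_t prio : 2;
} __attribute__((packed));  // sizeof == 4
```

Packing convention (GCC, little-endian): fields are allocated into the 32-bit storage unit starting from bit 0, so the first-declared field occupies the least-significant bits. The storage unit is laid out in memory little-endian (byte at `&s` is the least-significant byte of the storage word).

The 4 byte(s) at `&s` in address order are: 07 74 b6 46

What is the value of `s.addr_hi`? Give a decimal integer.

112620551

[0]=0x07 [1]=0x74 [2]=0xb6 [3]=0x46 (little-endian) → word 0x46b67407
addr_hi [0+:29] = (word>>0) & 0x1fffffff = 112620551  ←
flags [29+:1] = (word>>29) & 0x1 = 0
prio [30+:2] = (word>>30) & 0x3 = 1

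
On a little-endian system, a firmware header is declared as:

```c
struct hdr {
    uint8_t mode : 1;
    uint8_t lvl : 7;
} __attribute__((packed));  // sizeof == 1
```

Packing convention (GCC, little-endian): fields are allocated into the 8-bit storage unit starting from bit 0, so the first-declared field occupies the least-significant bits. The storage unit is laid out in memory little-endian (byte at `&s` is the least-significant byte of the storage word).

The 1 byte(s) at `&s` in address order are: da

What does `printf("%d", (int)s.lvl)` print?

[0]=0xda (little-endian) → word 0xda
mode:1 @ bit 0 → (0xda>>0)&0x1 = 0x0
lvl:7 @ bit 1 → (0xda>>1)&0x7f = 0x6d  ←

109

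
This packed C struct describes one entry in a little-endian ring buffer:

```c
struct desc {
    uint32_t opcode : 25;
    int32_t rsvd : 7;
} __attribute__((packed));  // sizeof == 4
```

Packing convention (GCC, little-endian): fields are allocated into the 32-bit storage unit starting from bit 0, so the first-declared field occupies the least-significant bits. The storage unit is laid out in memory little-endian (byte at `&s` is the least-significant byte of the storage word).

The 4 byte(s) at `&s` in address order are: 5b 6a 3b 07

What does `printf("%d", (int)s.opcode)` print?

[0]=0x5b [1]=0x6a [2]=0x3b [3]=0x07 (little-endian) → word 0x073b6a5b
opcode [0+:25] = (word>>0) & 0x1ffffff = 20671067  ←
rsvd [25+:7] = (word>>25) & 0x7f = 3

20671067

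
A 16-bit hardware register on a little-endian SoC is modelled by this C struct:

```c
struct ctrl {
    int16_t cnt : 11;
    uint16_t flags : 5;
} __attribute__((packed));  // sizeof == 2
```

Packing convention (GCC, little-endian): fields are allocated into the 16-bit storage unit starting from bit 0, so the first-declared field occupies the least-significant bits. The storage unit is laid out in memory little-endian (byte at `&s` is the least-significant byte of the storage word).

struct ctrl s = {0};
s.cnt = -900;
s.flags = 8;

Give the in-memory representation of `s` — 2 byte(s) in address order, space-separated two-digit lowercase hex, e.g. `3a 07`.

cnt (11b) val=-900 bits=0x47c at bit 0: 0x047c
flags (5b) val=8 bits=0x8 at bit 11: 0x447c
word = 0x447c → little-endian bytes:
  [0]=0x7c  [1]=0x44

7c 44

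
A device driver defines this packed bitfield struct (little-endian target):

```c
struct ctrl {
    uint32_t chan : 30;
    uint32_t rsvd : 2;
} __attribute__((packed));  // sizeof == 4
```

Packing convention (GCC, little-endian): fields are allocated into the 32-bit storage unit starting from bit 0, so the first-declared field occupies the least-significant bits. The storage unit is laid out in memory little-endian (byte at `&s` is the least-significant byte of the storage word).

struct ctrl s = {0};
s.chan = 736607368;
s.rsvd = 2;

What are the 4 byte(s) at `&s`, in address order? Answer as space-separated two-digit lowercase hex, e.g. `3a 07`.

chan:30 = 736607368 → 0x2be7bc88 << 0 → word 0x2be7bc88
rsvd:2 = 2 → 0x2 << 30 → word 0xabe7bc88
word = 0xabe7bc88 → little-endian bytes:
  [0]=0x88  [1]=0xbc  [2]=0xe7  [3]=0xab

88 bc e7 ab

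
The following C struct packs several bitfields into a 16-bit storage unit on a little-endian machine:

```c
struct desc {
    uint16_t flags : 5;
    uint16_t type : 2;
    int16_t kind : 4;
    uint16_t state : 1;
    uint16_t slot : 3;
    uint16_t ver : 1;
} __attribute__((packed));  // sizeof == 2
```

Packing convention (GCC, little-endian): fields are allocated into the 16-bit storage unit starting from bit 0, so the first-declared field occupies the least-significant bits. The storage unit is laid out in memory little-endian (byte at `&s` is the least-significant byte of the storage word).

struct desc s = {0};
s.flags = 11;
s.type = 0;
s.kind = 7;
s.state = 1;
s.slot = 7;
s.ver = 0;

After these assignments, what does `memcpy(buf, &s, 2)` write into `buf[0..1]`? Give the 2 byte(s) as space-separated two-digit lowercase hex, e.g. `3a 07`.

[0+:5] flags=11 & 0x1f = 0xb; word=0x000b
[5+:2] type=0 & 0x3 = 0x0; word=0x000b
[7+:4] kind=7 & 0xf = 0x7; word=0x038b
[11+:1] state=1 & 0x1 = 0x1; word=0x0b8b
[12+:3] slot=7 & 0x7 = 0x7; word=0x7b8b
[15+:1] ver=0 & 0x1 = 0x0; word=0x7b8b
word = 0x7b8b → little-endian bytes:
  [0]=0x8b  [1]=0x7b

8b 7b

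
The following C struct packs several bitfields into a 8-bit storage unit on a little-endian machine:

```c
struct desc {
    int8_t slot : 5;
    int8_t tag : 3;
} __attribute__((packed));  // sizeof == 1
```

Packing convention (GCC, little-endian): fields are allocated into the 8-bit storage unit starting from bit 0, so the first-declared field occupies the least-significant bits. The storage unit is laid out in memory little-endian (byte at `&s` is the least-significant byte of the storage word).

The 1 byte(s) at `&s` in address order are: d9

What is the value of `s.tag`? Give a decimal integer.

[0]=0xd9 (little-endian) → word 0xd9
slot [0+:5] = (word>>0) & 0x1f = 25
tag [5+:3] = (word>>5) & 0x7 = 6  ←
tag signed 3b, MSB=1: 6 - 8 = -2

-2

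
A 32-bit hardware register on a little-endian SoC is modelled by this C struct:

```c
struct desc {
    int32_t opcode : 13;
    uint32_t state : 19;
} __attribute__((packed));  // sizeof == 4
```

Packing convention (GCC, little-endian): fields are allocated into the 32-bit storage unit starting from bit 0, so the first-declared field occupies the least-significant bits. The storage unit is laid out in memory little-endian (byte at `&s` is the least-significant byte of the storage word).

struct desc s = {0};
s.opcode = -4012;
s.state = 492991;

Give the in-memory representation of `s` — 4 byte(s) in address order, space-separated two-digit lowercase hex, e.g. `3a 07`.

54 f0 b7 f0

[0+:13] opcode=-4012 & 0x1fff = 0x1054; word=0x00001054
[13+:19] state=492991 & 0x7ffff = 0x785bf; word=0xf0b7f054
word = 0xf0b7f054 → little-endian bytes:
  [0]=0x54  [1]=0xf0  [2]=0xb7  [3]=0xf0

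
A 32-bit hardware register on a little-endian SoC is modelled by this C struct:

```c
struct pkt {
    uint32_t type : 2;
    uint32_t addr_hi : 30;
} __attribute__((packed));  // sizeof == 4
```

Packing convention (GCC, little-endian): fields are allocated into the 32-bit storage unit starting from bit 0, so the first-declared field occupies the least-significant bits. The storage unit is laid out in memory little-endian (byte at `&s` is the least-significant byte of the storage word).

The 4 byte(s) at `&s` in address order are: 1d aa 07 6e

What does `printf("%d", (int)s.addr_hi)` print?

[0]=0x1d [1]=0xaa [2]=0x07 [3]=0x6e (little-endian) → word 0x6e07aa1d
type:2 @ bit 0 → (0x6e07aa1d>>0)&0x3 = 0x1
addr_hi:30 @ bit 2 → (0x6e07aa1d>>2)&0x3fffffff = 0x1b81ea87  ←

461499015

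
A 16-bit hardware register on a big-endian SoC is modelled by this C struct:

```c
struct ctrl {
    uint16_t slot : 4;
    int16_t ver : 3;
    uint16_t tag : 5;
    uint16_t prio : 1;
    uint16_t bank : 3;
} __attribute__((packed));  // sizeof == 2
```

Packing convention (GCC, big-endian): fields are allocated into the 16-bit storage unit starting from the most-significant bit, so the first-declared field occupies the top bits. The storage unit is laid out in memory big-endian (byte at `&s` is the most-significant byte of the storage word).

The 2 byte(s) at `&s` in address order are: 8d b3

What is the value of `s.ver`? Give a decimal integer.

[0]=0x8d [1]=0xb3 (big-endian) → word 0x8db3
slot [12+:4] = (word>>12) & 0xf = 8
ver [9+:3] = (word>>9) & 0x7 = 6  ←
tag [4+:5] = (word>>4) & 0x1f = 27
prio [3+:1] = (word>>3) & 0x1 = 0
bank [0+:3] = (word>>0) & 0x7 = 3
ver signed 3b, MSB=1: 6 - 8 = -2

-2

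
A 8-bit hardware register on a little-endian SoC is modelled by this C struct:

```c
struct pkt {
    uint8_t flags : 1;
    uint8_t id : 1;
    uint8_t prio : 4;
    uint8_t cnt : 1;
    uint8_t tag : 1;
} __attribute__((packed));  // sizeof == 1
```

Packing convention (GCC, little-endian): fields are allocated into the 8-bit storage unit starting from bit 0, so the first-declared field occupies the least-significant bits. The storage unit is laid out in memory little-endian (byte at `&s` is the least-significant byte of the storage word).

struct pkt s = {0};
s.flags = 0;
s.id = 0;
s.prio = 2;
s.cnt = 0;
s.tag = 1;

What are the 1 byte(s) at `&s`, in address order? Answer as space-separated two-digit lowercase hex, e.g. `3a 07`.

88

[0+:1] flags=0 & 0x1 = 0x0; word=0x00
[1+:1] id=0 & 0x1 = 0x0; word=0x00
[2+:4] prio=2 & 0xf = 0x2; word=0x08
[6+:1] cnt=0 & 0x1 = 0x0; word=0x08
[7+:1] tag=1 & 0x1 = 0x1; word=0x88
word = 0x88 → little-endian bytes:
  [0]=0x88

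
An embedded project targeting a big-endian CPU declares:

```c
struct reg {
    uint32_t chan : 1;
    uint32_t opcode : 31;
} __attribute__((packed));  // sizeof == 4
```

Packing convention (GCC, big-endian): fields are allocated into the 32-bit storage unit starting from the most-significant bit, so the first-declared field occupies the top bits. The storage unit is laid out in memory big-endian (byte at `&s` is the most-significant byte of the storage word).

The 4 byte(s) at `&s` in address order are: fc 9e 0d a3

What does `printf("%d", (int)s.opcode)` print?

2090732963

[0]=0xfc [1]=0x9e [2]=0x0d [3]=0xa3 (big-endian) → word 0xfc9e0da3
chan:1 @ bit 31 → (0xfc9e0da3>>31)&0x1 = 0x1
opcode:31 @ bit 0 → (0xfc9e0da3>>0)&0x7fffffff = 0x7c9e0da3  ←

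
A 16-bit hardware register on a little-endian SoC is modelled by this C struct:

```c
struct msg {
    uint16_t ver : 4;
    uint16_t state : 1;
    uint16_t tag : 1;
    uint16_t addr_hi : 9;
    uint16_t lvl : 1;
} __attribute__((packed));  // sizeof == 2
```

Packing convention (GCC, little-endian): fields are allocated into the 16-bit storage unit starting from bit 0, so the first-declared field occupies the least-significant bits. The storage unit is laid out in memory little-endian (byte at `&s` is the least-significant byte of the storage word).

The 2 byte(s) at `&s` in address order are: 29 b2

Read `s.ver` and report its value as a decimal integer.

9

[0]=0x29 [1]=0xb2 (little-endian) → word 0xb229
ver:4 @ bit 0 → (0xb229>>0)&0xf = 0x9  ←
state:1 @ bit 4 → (0xb229>>4)&0x1 = 0x0
tag:1 @ bit 5 → (0xb229>>5)&0x1 = 0x1
addr_hi:9 @ bit 6 → (0xb229>>6)&0x1ff = 0xc8
lvl:1 @ bit 15 → (0xb229>>15)&0x1 = 0x1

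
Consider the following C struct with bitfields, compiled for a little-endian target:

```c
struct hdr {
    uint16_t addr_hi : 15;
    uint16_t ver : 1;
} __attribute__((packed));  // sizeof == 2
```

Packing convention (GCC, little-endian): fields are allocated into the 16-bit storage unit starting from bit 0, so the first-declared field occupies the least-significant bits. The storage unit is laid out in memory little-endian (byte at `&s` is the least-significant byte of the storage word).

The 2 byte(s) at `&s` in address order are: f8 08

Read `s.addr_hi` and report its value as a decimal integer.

2296

[0]=0xf8 [1]=0x08 (little-endian) → word 0x08f8
addr_hi:15 @ bit 0 → (0x08f8>>0)&0x7fff = 0x8f8  ←
ver:1 @ bit 15 → (0x08f8>>15)&0x1 = 0x0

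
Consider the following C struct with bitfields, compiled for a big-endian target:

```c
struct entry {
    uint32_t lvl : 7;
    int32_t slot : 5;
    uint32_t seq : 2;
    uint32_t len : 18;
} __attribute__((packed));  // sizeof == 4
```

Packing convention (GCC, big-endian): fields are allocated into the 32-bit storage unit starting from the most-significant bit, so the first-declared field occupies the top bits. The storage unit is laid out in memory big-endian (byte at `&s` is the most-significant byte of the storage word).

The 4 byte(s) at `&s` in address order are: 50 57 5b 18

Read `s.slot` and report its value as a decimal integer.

[0]=0x50 [1]=0x57 [2]=0x5b [3]=0x18 (big-endian) → word 0x50575b18
lvl:7 @ bit 25 → (0x50575b18>>25)&0x7f = 0x28
slot:5 @ bit 20 → (0x50575b18>>20)&0x1f = 0x5  ←
seq:2 @ bit 18 → (0x50575b18>>18)&0x3 = 0x1
len:18 @ bit 0 → (0x50575b18>>0)&0x3ffff = 0x35b18
slot signed 5b, MSB=0: value = 5

5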